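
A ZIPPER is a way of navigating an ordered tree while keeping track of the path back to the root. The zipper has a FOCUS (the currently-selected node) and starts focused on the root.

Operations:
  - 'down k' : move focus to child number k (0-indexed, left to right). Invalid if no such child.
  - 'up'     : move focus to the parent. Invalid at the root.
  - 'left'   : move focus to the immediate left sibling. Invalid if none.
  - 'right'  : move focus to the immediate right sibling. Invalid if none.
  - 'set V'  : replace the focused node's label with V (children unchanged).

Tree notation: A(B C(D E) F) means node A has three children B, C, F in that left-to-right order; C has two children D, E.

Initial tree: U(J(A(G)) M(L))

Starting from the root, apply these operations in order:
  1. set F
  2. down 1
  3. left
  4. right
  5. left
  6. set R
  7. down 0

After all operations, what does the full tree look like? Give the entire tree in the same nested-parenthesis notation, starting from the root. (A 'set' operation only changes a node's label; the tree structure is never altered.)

Answer: F(R(A(G)) M(L))

Derivation:
Step 1 (set F): focus=F path=root depth=0 children=['J', 'M'] (at root)
Step 2 (down 1): focus=M path=1 depth=1 children=['L'] left=['J'] right=[] parent=F
Step 3 (left): focus=J path=0 depth=1 children=['A'] left=[] right=['M'] parent=F
Step 4 (right): focus=M path=1 depth=1 children=['L'] left=['J'] right=[] parent=F
Step 5 (left): focus=J path=0 depth=1 children=['A'] left=[] right=['M'] parent=F
Step 6 (set R): focus=R path=0 depth=1 children=['A'] left=[] right=['M'] parent=F
Step 7 (down 0): focus=A path=0/0 depth=2 children=['G'] left=[] right=[] parent=R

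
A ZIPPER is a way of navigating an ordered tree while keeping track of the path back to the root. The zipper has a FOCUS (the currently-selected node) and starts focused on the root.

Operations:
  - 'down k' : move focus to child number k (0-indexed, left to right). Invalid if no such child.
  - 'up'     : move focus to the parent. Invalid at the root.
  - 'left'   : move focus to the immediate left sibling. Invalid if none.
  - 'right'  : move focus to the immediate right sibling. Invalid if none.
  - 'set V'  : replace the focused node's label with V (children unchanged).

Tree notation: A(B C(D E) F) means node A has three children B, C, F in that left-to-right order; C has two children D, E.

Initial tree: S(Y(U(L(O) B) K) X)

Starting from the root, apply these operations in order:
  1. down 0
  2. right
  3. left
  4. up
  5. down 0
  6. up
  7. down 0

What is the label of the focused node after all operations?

Answer: Y

Derivation:
Step 1 (down 0): focus=Y path=0 depth=1 children=['U', 'K'] left=[] right=['X'] parent=S
Step 2 (right): focus=X path=1 depth=1 children=[] left=['Y'] right=[] parent=S
Step 3 (left): focus=Y path=0 depth=1 children=['U', 'K'] left=[] right=['X'] parent=S
Step 4 (up): focus=S path=root depth=0 children=['Y', 'X'] (at root)
Step 5 (down 0): focus=Y path=0 depth=1 children=['U', 'K'] left=[] right=['X'] parent=S
Step 6 (up): focus=S path=root depth=0 children=['Y', 'X'] (at root)
Step 7 (down 0): focus=Y path=0 depth=1 children=['U', 'K'] left=[] right=['X'] parent=S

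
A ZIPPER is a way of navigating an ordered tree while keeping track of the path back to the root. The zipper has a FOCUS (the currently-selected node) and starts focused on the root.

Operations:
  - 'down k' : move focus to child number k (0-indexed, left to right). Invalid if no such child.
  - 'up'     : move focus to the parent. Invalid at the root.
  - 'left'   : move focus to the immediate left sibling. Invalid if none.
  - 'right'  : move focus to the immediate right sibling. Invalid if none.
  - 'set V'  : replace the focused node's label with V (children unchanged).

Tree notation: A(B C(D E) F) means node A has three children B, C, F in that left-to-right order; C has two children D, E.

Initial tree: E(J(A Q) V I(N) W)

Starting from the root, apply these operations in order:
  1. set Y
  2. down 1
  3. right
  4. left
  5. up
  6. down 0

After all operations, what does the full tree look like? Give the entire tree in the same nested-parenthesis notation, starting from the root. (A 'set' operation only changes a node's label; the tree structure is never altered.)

Step 1 (set Y): focus=Y path=root depth=0 children=['J', 'V', 'I', 'W'] (at root)
Step 2 (down 1): focus=V path=1 depth=1 children=[] left=['J'] right=['I', 'W'] parent=Y
Step 3 (right): focus=I path=2 depth=1 children=['N'] left=['J', 'V'] right=['W'] parent=Y
Step 4 (left): focus=V path=1 depth=1 children=[] left=['J'] right=['I', 'W'] parent=Y
Step 5 (up): focus=Y path=root depth=0 children=['J', 'V', 'I', 'W'] (at root)
Step 6 (down 0): focus=J path=0 depth=1 children=['A', 'Q'] left=[] right=['V', 'I', 'W'] parent=Y

Answer: Y(J(A Q) V I(N) W)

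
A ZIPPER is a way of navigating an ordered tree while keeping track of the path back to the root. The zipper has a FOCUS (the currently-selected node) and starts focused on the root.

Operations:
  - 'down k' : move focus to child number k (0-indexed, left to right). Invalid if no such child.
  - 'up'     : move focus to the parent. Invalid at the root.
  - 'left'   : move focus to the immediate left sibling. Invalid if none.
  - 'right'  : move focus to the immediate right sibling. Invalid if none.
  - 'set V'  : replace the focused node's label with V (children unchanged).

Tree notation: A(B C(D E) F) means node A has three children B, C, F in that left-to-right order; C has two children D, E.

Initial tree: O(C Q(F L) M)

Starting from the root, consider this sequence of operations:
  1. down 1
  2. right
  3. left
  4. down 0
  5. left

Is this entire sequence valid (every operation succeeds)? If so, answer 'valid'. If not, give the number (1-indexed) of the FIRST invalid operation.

Answer: 5

Derivation:
Step 1 (down 1): focus=Q path=1 depth=1 children=['F', 'L'] left=['C'] right=['M'] parent=O
Step 2 (right): focus=M path=2 depth=1 children=[] left=['C', 'Q'] right=[] parent=O
Step 3 (left): focus=Q path=1 depth=1 children=['F', 'L'] left=['C'] right=['M'] parent=O
Step 4 (down 0): focus=F path=1/0 depth=2 children=[] left=[] right=['L'] parent=Q
Step 5 (left): INVALID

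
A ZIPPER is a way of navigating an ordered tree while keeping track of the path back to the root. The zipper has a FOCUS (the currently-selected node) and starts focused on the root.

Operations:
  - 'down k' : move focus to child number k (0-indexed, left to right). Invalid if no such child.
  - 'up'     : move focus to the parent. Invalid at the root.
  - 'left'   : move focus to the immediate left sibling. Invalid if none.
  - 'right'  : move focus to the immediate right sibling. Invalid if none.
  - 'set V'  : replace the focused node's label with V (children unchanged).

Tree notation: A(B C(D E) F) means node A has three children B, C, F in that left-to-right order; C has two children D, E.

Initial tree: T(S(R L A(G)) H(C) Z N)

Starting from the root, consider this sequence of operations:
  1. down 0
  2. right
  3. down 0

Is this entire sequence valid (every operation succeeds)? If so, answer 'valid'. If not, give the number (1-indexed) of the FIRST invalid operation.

Step 1 (down 0): focus=S path=0 depth=1 children=['R', 'L', 'A'] left=[] right=['H', 'Z', 'N'] parent=T
Step 2 (right): focus=H path=1 depth=1 children=['C'] left=['S'] right=['Z', 'N'] parent=T
Step 3 (down 0): focus=C path=1/0 depth=2 children=[] left=[] right=[] parent=H

Answer: valid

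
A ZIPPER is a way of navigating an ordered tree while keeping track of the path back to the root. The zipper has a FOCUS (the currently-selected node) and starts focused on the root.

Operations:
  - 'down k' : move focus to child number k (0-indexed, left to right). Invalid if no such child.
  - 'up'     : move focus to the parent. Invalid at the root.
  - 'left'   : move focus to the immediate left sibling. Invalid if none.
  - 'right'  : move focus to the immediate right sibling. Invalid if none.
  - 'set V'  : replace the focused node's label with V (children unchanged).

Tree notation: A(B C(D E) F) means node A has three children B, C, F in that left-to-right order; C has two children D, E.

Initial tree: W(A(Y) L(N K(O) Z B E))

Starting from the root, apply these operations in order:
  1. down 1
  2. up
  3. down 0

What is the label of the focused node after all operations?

Answer: A

Derivation:
Step 1 (down 1): focus=L path=1 depth=1 children=['N', 'K', 'Z', 'B', 'E'] left=['A'] right=[] parent=W
Step 2 (up): focus=W path=root depth=0 children=['A', 'L'] (at root)
Step 3 (down 0): focus=A path=0 depth=1 children=['Y'] left=[] right=['L'] parent=W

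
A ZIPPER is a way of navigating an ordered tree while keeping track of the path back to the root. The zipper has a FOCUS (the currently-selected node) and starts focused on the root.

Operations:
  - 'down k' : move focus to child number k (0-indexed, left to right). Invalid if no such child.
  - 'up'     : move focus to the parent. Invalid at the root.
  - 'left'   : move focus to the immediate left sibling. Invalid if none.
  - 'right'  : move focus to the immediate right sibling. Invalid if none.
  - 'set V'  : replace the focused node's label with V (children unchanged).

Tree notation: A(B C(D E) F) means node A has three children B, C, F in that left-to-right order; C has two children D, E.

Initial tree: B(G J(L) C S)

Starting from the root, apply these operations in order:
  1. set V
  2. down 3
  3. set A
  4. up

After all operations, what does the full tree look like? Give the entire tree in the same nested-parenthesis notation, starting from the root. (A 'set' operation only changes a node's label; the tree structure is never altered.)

Answer: V(G J(L) C A)

Derivation:
Step 1 (set V): focus=V path=root depth=0 children=['G', 'J', 'C', 'S'] (at root)
Step 2 (down 3): focus=S path=3 depth=1 children=[] left=['G', 'J', 'C'] right=[] parent=V
Step 3 (set A): focus=A path=3 depth=1 children=[] left=['G', 'J', 'C'] right=[] parent=V
Step 4 (up): focus=V path=root depth=0 children=['G', 'J', 'C', 'A'] (at root)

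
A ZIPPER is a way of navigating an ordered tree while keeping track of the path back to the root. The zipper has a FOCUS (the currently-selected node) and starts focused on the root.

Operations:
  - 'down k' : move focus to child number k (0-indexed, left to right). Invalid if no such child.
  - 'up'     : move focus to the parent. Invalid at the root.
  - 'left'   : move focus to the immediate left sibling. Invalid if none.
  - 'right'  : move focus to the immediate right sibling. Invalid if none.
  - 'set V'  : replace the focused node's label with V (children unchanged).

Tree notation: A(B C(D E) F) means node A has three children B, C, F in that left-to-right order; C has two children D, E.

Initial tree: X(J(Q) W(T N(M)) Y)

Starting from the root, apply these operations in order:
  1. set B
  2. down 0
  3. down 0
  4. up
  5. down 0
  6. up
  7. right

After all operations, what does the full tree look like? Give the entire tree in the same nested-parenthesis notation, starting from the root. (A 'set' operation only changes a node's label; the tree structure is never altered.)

Step 1 (set B): focus=B path=root depth=0 children=['J', 'W', 'Y'] (at root)
Step 2 (down 0): focus=J path=0 depth=1 children=['Q'] left=[] right=['W', 'Y'] parent=B
Step 3 (down 0): focus=Q path=0/0 depth=2 children=[] left=[] right=[] parent=J
Step 4 (up): focus=J path=0 depth=1 children=['Q'] left=[] right=['W', 'Y'] parent=B
Step 5 (down 0): focus=Q path=0/0 depth=2 children=[] left=[] right=[] parent=J
Step 6 (up): focus=J path=0 depth=1 children=['Q'] left=[] right=['W', 'Y'] parent=B
Step 7 (right): focus=W path=1 depth=1 children=['T', 'N'] left=['J'] right=['Y'] parent=B

Answer: B(J(Q) W(T N(M)) Y)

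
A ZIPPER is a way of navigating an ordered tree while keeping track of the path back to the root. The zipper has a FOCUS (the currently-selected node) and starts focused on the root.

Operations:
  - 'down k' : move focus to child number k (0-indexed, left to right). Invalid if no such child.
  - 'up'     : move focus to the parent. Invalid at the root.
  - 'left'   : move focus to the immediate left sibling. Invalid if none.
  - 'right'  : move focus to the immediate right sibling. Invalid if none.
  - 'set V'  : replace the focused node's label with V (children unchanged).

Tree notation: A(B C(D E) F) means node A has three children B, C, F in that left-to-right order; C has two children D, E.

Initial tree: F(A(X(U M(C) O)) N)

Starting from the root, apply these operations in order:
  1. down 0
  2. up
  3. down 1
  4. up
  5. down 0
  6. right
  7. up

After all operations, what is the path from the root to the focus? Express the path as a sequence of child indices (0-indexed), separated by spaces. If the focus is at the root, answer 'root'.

Step 1 (down 0): focus=A path=0 depth=1 children=['X'] left=[] right=['N'] parent=F
Step 2 (up): focus=F path=root depth=0 children=['A', 'N'] (at root)
Step 3 (down 1): focus=N path=1 depth=1 children=[] left=['A'] right=[] parent=F
Step 4 (up): focus=F path=root depth=0 children=['A', 'N'] (at root)
Step 5 (down 0): focus=A path=0 depth=1 children=['X'] left=[] right=['N'] parent=F
Step 6 (right): focus=N path=1 depth=1 children=[] left=['A'] right=[] parent=F
Step 7 (up): focus=F path=root depth=0 children=['A', 'N'] (at root)

Answer: root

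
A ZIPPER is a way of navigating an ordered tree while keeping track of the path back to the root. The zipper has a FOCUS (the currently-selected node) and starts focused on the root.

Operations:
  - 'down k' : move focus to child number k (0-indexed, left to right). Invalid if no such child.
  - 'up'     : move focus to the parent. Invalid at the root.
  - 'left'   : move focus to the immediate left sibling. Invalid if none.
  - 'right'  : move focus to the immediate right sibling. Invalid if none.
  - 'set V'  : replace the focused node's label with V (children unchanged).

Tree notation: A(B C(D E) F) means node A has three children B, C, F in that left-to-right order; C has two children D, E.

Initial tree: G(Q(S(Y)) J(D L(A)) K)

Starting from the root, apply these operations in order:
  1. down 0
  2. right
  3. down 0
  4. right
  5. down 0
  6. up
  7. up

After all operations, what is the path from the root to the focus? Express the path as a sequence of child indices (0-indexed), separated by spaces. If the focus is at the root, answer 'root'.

Answer: 1

Derivation:
Step 1 (down 0): focus=Q path=0 depth=1 children=['S'] left=[] right=['J', 'K'] parent=G
Step 2 (right): focus=J path=1 depth=1 children=['D', 'L'] left=['Q'] right=['K'] parent=G
Step 3 (down 0): focus=D path=1/0 depth=2 children=[] left=[] right=['L'] parent=J
Step 4 (right): focus=L path=1/1 depth=2 children=['A'] left=['D'] right=[] parent=J
Step 5 (down 0): focus=A path=1/1/0 depth=3 children=[] left=[] right=[] parent=L
Step 6 (up): focus=L path=1/1 depth=2 children=['A'] left=['D'] right=[] parent=J
Step 7 (up): focus=J path=1 depth=1 children=['D', 'L'] left=['Q'] right=['K'] parent=G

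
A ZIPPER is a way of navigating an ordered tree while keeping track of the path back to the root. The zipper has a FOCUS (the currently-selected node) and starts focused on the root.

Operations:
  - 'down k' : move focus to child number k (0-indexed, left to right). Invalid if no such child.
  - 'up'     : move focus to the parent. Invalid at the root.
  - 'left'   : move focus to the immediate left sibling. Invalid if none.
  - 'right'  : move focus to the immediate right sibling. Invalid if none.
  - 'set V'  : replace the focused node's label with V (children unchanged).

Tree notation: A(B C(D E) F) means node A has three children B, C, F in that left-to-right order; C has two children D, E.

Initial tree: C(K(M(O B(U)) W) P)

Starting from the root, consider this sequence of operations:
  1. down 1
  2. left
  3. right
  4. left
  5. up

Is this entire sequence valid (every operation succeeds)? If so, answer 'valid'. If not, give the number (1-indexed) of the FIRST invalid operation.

Answer: valid

Derivation:
Step 1 (down 1): focus=P path=1 depth=1 children=[] left=['K'] right=[] parent=C
Step 2 (left): focus=K path=0 depth=1 children=['M', 'W'] left=[] right=['P'] parent=C
Step 3 (right): focus=P path=1 depth=1 children=[] left=['K'] right=[] parent=C
Step 4 (left): focus=K path=0 depth=1 children=['M', 'W'] left=[] right=['P'] parent=C
Step 5 (up): focus=C path=root depth=0 children=['K', 'P'] (at root)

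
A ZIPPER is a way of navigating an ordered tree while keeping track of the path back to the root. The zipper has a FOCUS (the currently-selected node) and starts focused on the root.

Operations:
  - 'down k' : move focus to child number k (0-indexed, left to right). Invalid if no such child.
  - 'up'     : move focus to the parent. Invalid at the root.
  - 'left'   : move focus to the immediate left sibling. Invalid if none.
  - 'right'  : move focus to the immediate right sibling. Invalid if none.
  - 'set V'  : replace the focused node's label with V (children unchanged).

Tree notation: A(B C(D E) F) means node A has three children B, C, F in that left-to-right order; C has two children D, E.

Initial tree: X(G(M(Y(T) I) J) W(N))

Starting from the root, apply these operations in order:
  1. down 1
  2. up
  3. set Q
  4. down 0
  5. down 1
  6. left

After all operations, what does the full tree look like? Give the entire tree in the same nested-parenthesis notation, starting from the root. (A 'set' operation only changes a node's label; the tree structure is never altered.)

Answer: Q(G(M(Y(T) I) J) W(N))

Derivation:
Step 1 (down 1): focus=W path=1 depth=1 children=['N'] left=['G'] right=[] parent=X
Step 2 (up): focus=X path=root depth=0 children=['G', 'W'] (at root)
Step 3 (set Q): focus=Q path=root depth=0 children=['G', 'W'] (at root)
Step 4 (down 0): focus=G path=0 depth=1 children=['M', 'J'] left=[] right=['W'] parent=Q
Step 5 (down 1): focus=J path=0/1 depth=2 children=[] left=['M'] right=[] parent=G
Step 6 (left): focus=M path=0/0 depth=2 children=['Y', 'I'] left=[] right=['J'] parent=G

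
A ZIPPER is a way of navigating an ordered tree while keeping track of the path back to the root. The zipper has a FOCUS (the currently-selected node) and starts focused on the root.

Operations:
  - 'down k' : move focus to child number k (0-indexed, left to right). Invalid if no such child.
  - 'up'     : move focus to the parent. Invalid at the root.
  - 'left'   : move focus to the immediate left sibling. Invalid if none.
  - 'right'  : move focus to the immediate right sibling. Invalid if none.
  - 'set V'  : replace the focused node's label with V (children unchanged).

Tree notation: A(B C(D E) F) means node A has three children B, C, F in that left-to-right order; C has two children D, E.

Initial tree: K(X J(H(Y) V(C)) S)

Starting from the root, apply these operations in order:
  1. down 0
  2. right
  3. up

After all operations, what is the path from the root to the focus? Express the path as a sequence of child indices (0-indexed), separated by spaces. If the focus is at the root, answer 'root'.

Step 1 (down 0): focus=X path=0 depth=1 children=[] left=[] right=['J', 'S'] parent=K
Step 2 (right): focus=J path=1 depth=1 children=['H', 'V'] left=['X'] right=['S'] parent=K
Step 3 (up): focus=K path=root depth=0 children=['X', 'J', 'S'] (at root)

Answer: root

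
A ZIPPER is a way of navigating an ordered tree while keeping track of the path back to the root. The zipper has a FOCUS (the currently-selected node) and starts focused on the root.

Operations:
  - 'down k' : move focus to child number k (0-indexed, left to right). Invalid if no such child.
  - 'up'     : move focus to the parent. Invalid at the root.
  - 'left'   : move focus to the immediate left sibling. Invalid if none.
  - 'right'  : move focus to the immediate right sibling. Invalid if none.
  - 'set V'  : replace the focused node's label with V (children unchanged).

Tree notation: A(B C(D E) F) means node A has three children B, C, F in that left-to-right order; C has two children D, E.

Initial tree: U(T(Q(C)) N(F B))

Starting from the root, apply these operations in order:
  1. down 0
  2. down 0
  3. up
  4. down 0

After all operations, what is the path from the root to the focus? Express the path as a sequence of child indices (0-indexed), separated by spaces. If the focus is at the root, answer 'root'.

Step 1 (down 0): focus=T path=0 depth=1 children=['Q'] left=[] right=['N'] parent=U
Step 2 (down 0): focus=Q path=0/0 depth=2 children=['C'] left=[] right=[] parent=T
Step 3 (up): focus=T path=0 depth=1 children=['Q'] left=[] right=['N'] parent=U
Step 4 (down 0): focus=Q path=0/0 depth=2 children=['C'] left=[] right=[] parent=T

Answer: 0 0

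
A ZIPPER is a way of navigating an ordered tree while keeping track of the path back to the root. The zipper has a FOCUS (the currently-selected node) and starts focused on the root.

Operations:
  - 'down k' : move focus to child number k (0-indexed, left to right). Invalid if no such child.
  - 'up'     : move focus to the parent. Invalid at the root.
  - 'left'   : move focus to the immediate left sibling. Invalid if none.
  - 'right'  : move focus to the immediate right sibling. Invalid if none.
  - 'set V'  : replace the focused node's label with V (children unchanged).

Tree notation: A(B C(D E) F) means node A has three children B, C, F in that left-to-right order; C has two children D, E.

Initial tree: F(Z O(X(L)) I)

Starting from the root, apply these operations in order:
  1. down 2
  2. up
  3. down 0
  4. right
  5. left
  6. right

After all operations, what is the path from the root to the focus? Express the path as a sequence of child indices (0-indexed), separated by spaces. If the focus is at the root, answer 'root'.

Step 1 (down 2): focus=I path=2 depth=1 children=[] left=['Z', 'O'] right=[] parent=F
Step 2 (up): focus=F path=root depth=0 children=['Z', 'O', 'I'] (at root)
Step 3 (down 0): focus=Z path=0 depth=1 children=[] left=[] right=['O', 'I'] parent=F
Step 4 (right): focus=O path=1 depth=1 children=['X'] left=['Z'] right=['I'] parent=F
Step 5 (left): focus=Z path=0 depth=1 children=[] left=[] right=['O', 'I'] parent=F
Step 6 (right): focus=O path=1 depth=1 children=['X'] left=['Z'] right=['I'] parent=F

Answer: 1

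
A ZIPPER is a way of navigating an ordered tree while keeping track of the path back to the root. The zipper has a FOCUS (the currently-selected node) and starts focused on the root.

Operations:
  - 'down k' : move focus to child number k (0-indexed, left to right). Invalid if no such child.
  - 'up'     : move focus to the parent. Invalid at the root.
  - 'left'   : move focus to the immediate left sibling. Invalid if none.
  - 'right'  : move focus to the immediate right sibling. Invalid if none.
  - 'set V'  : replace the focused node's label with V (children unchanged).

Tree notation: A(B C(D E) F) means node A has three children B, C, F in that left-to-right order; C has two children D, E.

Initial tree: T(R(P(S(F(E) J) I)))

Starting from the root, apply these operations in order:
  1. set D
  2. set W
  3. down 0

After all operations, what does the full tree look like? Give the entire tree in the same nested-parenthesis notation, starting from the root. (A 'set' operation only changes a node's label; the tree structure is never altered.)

Step 1 (set D): focus=D path=root depth=0 children=['R'] (at root)
Step 2 (set W): focus=W path=root depth=0 children=['R'] (at root)
Step 3 (down 0): focus=R path=0 depth=1 children=['P'] left=[] right=[] parent=W

Answer: W(R(P(S(F(E) J) I)))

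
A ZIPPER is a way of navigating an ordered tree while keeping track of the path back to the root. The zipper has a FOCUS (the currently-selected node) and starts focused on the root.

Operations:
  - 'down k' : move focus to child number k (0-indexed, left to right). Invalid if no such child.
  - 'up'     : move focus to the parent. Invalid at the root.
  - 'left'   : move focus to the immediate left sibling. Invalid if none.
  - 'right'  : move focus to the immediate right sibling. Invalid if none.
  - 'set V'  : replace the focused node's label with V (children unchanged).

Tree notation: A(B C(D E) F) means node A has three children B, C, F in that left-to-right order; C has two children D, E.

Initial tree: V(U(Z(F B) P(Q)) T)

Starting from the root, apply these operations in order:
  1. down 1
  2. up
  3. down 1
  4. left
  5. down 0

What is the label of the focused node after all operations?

Answer: Z

Derivation:
Step 1 (down 1): focus=T path=1 depth=1 children=[] left=['U'] right=[] parent=V
Step 2 (up): focus=V path=root depth=0 children=['U', 'T'] (at root)
Step 3 (down 1): focus=T path=1 depth=1 children=[] left=['U'] right=[] parent=V
Step 4 (left): focus=U path=0 depth=1 children=['Z', 'P'] left=[] right=['T'] parent=V
Step 5 (down 0): focus=Z path=0/0 depth=2 children=['F', 'B'] left=[] right=['P'] parent=U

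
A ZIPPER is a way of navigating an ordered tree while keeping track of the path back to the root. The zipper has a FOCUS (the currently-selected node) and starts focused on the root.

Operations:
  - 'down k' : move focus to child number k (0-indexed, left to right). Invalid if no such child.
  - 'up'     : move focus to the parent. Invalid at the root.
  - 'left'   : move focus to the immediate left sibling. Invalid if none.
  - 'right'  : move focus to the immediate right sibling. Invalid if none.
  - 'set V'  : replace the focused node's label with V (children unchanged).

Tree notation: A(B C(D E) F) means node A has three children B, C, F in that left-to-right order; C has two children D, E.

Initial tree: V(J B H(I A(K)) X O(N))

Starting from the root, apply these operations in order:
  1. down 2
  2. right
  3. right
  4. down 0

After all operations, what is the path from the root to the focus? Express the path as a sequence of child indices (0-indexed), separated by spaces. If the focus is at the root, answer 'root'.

Answer: 4 0

Derivation:
Step 1 (down 2): focus=H path=2 depth=1 children=['I', 'A'] left=['J', 'B'] right=['X', 'O'] parent=V
Step 2 (right): focus=X path=3 depth=1 children=[] left=['J', 'B', 'H'] right=['O'] parent=V
Step 3 (right): focus=O path=4 depth=1 children=['N'] left=['J', 'B', 'H', 'X'] right=[] parent=V
Step 4 (down 0): focus=N path=4/0 depth=2 children=[] left=[] right=[] parent=O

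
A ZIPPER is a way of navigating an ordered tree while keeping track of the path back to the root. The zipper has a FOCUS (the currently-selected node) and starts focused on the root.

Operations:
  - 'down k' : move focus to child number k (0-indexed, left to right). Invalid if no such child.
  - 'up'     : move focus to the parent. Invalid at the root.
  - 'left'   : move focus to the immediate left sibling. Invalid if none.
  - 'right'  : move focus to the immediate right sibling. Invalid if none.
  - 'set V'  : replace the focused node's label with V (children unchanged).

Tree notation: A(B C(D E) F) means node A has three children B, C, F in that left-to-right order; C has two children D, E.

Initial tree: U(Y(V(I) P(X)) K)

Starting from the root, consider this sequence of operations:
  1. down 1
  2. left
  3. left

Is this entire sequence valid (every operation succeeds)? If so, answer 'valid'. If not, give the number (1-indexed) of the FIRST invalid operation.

Answer: 3

Derivation:
Step 1 (down 1): focus=K path=1 depth=1 children=[] left=['Y'] right=[] parent=U
Step 2 (left): focus=Y path=0 depth=1 children=['V', 'P'] left=[] right=['K'] parent=U
Step 3 (left): INVALID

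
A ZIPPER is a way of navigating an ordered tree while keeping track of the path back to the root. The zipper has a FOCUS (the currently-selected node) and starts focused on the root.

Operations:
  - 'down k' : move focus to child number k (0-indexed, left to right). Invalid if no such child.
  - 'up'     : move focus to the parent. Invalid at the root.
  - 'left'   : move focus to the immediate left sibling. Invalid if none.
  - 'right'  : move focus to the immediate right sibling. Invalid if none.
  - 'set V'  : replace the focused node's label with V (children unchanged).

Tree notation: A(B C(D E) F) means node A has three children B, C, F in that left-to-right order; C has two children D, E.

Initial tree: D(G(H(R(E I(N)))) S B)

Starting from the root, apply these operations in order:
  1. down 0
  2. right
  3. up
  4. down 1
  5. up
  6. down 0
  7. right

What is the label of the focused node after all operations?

Answer: S

Derivation:
Step 1 (down 0): focus=G path=0 depth=1 children=['H'] left=[] right=['S', 'B'] parent=D
Step 2 (right): focus=S path=1 depth=1 children=[] left=['G'] right=['B'] parent=D
Step 3 (up): focus=D path=root depth=0 children=['G', 'S', 'B'] (at root)
Step 4 (down 1): focus=S path=1 depth=1 children=[] left=['G'] right=['B'] parent=D
Step 5 (up): focus=D path=root depth=0 children=['G', 'S', 'B'] (at root)
Step 6 (down 0): focus=G path=0 depth=1 children=['H'] left=[] right=['S', 'B'] parent=D
Step 7 (right): focus=S path=1 depth=1 children=[] left=['G'] right=['B'] parent=D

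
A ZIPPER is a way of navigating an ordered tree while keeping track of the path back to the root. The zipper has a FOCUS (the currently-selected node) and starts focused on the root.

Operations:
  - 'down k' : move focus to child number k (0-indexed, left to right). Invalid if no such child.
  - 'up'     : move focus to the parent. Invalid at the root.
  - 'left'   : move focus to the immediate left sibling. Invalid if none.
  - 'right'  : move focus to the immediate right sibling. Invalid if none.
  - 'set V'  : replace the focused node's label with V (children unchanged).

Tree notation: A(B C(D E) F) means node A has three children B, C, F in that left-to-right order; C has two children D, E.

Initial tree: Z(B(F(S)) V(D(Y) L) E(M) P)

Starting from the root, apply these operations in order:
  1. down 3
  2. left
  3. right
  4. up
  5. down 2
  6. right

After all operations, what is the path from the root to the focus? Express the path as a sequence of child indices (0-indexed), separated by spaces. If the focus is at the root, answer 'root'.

Step 1 (down 3): focus=P path=3 depth=1 children=[] left=['B', 'V', 'E'] right=[] parent=Z
Step 2 (left): focus=E path=2 depth=1 children=['M'] left=['B', 'V'] right=['P'] parent=Z
Step 3 (right): focus=P path=3 depth=1 children=[] left=['B', 'V', 'E'] right=[] parent=Z
Step 4 (up): focus=Z path=root depth=0 children=['B', 'V', 'E', 'P'] (at root)
Step 5 (down 2): focus=E path=2 depth=1 children=['M'] left=['B', 'V'] right=['P'] parent=Z
Step 6 (right): focus=P path=3 depth=1 children=[] left=['B', 'V', 'E'] right=[] parent=Z

Answer: 3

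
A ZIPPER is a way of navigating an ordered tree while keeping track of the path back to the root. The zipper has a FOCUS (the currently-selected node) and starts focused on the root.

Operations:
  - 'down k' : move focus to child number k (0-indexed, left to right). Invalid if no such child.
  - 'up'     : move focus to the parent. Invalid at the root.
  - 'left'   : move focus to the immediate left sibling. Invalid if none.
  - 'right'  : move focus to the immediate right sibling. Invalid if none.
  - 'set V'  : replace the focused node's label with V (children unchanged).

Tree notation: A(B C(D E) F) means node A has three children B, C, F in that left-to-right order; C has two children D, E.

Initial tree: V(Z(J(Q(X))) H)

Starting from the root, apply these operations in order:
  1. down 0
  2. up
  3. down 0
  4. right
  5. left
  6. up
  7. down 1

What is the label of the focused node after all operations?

Answer: H

Derivation:
Step 1 (down 0): focus=Z path=0 depth=1 children=['J'] left=[] right=['H'] parent=V
Step 2 (up): focus=V path=root depth=0 children=['Z', 'H'] (at root)
Step 3 (down 0): focus=Z path=0 depth=1 children=['J'] left=[] right=['H'] parent=V
Step 4 (right): focus=H path=1 depth=1 children=[] left=['Z'] right=[] parent=V
Step 5 (left): focus=Z path=0 depth=1 children=['J'] left=[] right=['H'] parent=V
Step 6 (up): focus=V path=root depth=0 children=['Z', 'H'] (at root)
Step 7 (down 1): focus=H path=1 depth=1 children=[] left=['Z'] right=[] parent=V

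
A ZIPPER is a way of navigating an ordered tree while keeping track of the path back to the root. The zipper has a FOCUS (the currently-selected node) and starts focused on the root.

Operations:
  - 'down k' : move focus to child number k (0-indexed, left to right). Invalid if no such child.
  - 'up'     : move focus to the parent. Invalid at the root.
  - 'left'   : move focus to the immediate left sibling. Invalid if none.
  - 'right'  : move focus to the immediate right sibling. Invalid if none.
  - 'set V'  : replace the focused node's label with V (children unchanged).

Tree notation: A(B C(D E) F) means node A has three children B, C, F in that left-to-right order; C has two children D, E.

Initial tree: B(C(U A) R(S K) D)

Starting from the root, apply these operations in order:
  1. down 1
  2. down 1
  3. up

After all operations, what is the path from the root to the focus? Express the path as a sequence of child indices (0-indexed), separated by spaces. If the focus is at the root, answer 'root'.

Step 1 (down 1): focus=R path=1 depth=1 children=['S', 'K'] left=['C'] right=['D'] parent=B
Step 2 (down 1): focus=K path=1/1 depth=2 children=[] left=['S'] right=[] parent=R
Step 3 (up): focus=R path=1 depth=1 children=['S', 'K'] left=['C'] right=['D'] parent=B

Answer: 1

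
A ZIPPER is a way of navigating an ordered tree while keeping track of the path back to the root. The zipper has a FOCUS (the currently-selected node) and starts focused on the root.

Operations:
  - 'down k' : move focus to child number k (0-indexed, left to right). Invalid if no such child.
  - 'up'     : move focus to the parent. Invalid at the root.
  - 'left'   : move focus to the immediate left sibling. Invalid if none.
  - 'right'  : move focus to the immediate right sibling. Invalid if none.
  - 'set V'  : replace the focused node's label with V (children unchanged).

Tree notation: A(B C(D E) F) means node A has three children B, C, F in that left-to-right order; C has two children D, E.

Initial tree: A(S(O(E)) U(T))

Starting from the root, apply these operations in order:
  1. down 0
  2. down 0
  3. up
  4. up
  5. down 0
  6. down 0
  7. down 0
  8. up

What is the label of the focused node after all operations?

Step 1 (down 0): focus=S path=0 depth=1 children=['O'] left=[] right=['U'] parent=A
Step 2 (down 0): focus=O path=0/0 depth=2 children=['E'] left=[] right=[] parent=S
Step 3 (up): focus=S path=0 depth=1 children=['O'] left=[] right=['U'] parent=A
Step 4 (up): focus=A path=root depth=0 children=['S', 'U'] (at root)
Step 5 (down 0): focus=S path=0 depth=1 children=['O'] left=[] right=['U'] parent=A
Step 6 (down 0): focus=O path=0/0 depth=2 children=['E'] left=[] right=[] parent=S
Step 7 (down 0): focus=E path=0/0/0 depth=3 children=[] left=[] right=[] parent=O
Step 8 (up): focus=O path=0/0 depth=2 children=['E'] left=[] right=[] parent=S

Answer: O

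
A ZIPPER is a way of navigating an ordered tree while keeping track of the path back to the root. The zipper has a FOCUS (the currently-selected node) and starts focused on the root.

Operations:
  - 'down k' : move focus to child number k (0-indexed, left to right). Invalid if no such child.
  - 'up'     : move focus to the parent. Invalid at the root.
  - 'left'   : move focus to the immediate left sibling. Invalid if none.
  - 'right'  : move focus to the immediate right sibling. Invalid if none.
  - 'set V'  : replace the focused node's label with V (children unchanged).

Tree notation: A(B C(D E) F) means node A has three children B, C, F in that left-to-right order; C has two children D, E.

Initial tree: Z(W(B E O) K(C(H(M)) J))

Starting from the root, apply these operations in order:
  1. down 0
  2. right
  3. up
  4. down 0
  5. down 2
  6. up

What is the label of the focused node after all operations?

Answer: W

Derivation:
Step 1 (down 0): focus=W path=0 depth=1 children=['B', 'E', 'O'] left=[] right=['K'] parent=Z
Step 2 (right): focus=K path=1 depth=1 children=['C', 'J'] left=['W'] right=[] parent=Z
Step 3 (up): focus=Z path=root depth=0 children=['W', 'K'] (at root)
Step 4 (down 0): focus=W path=0 depth=1 children=['B', 'E', 'O'] left=[] right=['K'] parent=Z
Step 5 (down 2): focus=O path=0/2 depth=2 children=[] left=['B', 'E'] right=[] parent=W
Step 6 (up): focus=W path=0 depth=1 children=['B', 'E', 'O'] left=[] right=['K'] parent=Z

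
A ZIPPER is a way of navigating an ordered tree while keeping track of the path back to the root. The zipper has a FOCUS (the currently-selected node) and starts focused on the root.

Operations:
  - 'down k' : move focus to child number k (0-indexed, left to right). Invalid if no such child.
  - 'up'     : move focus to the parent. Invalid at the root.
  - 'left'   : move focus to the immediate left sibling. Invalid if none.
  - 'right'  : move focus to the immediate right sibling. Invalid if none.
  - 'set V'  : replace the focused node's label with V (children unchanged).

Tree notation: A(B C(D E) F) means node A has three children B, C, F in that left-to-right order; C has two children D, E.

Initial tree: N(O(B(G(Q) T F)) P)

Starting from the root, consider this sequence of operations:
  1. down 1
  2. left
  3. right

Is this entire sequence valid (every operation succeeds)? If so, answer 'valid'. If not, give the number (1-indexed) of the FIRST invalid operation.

Answer: valid

Derivation:
Step 1 (down 1): focus=P path=1 depth=1 children=[] left=['O'] right=[] parent=N
Step 2 (left): focus=O path=0 depth=1 children=['B'] left=[] right=['P'] parent=N
Step 3 (right): focus=P path=1 depth=1 children=[] left=['O'] right=[] parent=N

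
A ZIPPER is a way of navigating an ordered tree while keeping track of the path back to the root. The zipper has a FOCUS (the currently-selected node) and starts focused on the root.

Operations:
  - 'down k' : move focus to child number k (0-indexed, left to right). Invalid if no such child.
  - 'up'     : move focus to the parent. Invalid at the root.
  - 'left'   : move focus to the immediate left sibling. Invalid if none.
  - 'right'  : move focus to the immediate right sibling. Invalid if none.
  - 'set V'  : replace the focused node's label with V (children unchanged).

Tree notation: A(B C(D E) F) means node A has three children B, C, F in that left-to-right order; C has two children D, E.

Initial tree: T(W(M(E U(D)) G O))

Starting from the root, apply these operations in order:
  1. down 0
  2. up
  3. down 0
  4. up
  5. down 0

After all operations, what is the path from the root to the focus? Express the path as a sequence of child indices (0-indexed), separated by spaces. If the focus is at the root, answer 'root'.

Answer: 0

Derivation:
Step 1 (down 0): focus=W path=0 depth=1 children=['M', 'G', 'O'] left=[] right=[] parent=T
Step 2 (up): focus=T path=root depth=0 children=['W'] (at root)
Step 3 (down 0): focus=W path=0 depth=1 children=['M', 'G', 'O'] left=[] right=[] parent=T
Step 4 (up): focus=T path=root depth=0 children=['W'] (at root)
Step 5 (down 0): focus=W path=0 depth=1 children=['M', 'G', 'O'] left=[] right=[] parent=T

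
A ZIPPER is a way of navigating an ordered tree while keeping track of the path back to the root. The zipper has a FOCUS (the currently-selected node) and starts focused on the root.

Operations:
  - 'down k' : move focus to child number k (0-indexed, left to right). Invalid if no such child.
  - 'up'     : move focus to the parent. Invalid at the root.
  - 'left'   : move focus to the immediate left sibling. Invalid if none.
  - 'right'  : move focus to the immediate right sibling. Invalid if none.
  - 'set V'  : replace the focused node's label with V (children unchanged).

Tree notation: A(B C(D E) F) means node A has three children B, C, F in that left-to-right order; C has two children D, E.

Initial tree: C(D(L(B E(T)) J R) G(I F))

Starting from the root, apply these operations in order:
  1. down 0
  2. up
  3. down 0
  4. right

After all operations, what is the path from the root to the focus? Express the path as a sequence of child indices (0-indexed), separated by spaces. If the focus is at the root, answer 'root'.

Answer: 1

Derivation:
Step 1 (down 0): focus=D path=0 depth=1 children=['L', 'J', 'R'] left=[] right=['G'] parent=C
Step 2 (up): focus=C path=root depth=0 children=['D', 'G'] (at root)
Step 3 (down 0): focus=D path=0 depth=1 children=['L', 'J', 'R'] left=[] right=['G'] parent=C
Step 4 (right): focus=G path=1 depth=1 children=['I', 'F'] left=['D'] right=[] parent=C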